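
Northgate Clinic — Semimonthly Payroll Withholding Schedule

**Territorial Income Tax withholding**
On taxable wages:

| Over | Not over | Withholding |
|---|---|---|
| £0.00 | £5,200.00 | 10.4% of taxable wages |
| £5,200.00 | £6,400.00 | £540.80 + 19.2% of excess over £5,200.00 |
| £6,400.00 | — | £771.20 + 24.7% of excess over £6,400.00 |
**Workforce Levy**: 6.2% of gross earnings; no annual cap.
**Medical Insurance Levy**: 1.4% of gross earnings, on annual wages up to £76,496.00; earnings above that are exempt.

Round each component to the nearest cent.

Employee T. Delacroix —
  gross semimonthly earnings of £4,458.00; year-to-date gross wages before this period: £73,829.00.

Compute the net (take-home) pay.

Territorial Income Tax: taxable = £4,458.00
  10.4% × £4,458.00 = £463.63
Workforce Levy: 6.2% × £4,458.00 = £276.40
Medical Insurance Levy: cap £76,496.00 − YTD £73,829.00 = £2,667.00 subject; 1.4% × £2,667.00 = £37.34
Total withheld: £463.63 + £276.40 + £37.34 = £777.37
Net pay: £4,458.00 − £777.37 = £3,680.63

£3,680.63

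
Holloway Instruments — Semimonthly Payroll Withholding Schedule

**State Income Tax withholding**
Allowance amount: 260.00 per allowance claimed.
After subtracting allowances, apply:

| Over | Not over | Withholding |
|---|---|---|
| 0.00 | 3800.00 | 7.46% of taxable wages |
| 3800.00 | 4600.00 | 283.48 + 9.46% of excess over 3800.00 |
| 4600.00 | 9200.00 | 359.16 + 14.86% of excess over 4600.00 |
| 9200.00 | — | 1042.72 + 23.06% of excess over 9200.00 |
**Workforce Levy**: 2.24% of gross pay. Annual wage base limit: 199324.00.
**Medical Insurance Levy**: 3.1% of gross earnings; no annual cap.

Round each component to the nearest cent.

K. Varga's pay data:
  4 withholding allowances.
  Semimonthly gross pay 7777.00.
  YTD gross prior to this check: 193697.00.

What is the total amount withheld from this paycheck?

State Income Tax: taxable = 7777.00 − 4×260.00 = 6737.00
  359.16 + 14.86% × (6737.00 − 4600.00) = 359.16 + 14.86% × 2137.00 = 676.72
Workforce Levy: cap 199324.00 − YTD 193697.00 = 5627.00 subject; 2.24% × 5627.00 = 126.04
Medical Insurance Levy: 3.1% × 7777.00 = 241.09
Total: 676.72 + 126.04 + 241.09 = 1043.85

1043.85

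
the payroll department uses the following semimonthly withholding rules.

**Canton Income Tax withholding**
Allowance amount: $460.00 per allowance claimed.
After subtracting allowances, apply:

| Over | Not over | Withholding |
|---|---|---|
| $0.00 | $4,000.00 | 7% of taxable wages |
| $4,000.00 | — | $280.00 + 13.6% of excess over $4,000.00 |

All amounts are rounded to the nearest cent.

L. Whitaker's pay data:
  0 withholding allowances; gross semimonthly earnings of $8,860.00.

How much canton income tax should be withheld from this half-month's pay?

$940.96

Canton Income Tax: taxable = $8,860.00
  $280.00 + 13.6% × ($8,860.00 − $4,000.00) = $280.00 + 13.6% × $4,860.00 = $940.96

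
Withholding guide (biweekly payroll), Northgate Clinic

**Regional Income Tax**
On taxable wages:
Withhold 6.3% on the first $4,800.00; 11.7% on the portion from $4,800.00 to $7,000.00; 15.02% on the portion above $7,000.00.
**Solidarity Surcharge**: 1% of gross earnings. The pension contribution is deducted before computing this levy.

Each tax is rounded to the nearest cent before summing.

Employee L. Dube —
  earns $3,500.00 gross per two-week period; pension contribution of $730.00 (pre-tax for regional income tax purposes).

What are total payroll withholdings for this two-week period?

Regional Income Tax: taxable = $3,500.00 − $730.00 = $2,770.00
  6.3% × $2,770.00 = $174.51
Solidarity Surcharge: 1% × $2,770.00 = $27.70
Total: $174.51 + $27.70 = $202.21

$202.21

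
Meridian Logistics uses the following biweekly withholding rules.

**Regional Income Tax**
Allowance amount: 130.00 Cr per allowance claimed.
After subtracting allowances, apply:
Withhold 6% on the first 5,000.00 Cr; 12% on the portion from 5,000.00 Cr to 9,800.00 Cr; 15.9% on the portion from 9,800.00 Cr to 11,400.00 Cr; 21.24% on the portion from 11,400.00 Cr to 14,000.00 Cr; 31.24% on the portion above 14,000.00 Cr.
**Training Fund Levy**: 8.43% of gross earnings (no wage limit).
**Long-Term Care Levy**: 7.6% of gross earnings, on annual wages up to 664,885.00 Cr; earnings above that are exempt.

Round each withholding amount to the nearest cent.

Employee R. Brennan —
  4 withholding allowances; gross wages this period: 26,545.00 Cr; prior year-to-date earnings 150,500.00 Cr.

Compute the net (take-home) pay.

Regional Income Tax: taxable = 26,545.00 Cr − 4×130.00 Cr = 26,025.00 Cr
  1,682.64 Cr + 31.24% × (26,025.00 Cr − 14,000.00 Cr) = 1,682.64 Cr + 31.24% × 12,025.00 Cr = 5,439.25 Cr
Training Fund Levy: 8.43% × 26,545.00 Cr = 2,237.74 Cr
Long-Term Care Levy: 7.6% × 26,545.00 Cr = 2,017.42 Cr
Total withheld: 5,439.25 Cr + 2,237.74 Cr + 2,017.42 Cr = 9,694.41 Cr
Net pay: 26,545.00 Cr − 9,694.41 Cr = 16,850.59 Cr

16,850.59 Cr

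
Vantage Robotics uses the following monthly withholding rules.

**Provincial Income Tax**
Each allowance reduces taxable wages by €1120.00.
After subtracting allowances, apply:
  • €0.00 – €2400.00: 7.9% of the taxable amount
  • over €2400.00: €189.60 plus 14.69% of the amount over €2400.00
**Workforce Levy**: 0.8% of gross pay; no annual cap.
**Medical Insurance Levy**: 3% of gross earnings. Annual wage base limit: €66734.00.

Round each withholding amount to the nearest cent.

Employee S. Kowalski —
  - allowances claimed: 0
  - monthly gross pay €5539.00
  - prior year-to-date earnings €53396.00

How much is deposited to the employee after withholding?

Provincial Income Tax: taxable = €5539.00
  €189.60 + 14.69% × (€5539.00 − €2400.00) = €189.60 + 14.69% × €3139.00 = €650.72
Workforce Levy: 0.8% × €5539.00 = €44.31
Medical Insurance Levy: 3% × €5539.00 = €166.17
Total withheld: €650.72 + €44.31 + €166.17 = €861.20
Net pay: €5539.00 − €861.20 = €4677.80

€4677.80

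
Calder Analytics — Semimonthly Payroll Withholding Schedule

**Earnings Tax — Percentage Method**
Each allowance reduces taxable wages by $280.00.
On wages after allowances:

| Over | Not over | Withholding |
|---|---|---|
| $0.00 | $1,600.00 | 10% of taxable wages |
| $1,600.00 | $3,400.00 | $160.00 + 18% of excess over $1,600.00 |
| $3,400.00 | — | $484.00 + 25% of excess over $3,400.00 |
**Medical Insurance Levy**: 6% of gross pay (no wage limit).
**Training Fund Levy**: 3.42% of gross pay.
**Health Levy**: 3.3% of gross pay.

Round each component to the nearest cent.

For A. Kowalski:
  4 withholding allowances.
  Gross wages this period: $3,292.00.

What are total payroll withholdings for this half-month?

$681.71

Earnings Tax: taxable = $3,292.00 − 4×$280.00 = $2,172.00
  $160.00 + 18% × ($2,172.00 − $1,600.00) = $160.00 + 18% × $572.00 = $262.96
Medical Insurance Levy: 6% × $3,292.00 = $197.52
Training Fund Levy: 3.42% × $3,292.00 = $112.59
Health Levy: 3.3% × $3,292.00 = $108.64
Total: $262.96 + $197.52 + $112.59 + $108.64 = $681.71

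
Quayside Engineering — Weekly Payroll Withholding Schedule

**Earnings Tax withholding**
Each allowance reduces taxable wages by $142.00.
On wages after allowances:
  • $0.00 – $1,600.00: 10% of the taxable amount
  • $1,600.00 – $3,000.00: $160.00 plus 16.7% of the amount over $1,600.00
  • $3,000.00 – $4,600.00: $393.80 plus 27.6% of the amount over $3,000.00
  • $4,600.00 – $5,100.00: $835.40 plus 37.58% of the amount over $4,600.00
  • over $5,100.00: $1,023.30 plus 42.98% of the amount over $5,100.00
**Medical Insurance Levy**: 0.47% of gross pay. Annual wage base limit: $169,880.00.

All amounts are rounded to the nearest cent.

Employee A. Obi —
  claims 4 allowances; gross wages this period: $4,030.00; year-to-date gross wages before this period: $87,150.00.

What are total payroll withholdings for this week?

Earnings Tax: taxable = $4,030.00 − 4×$142.00 = $3,462.00
  $393.80 + 27.6% × ($3,462.00 − $3,000.00) = $393.80 + 27.6% × $462.00 = $521.31
Medical Insurance Levy: 0.47% × $4,030.00 = $18.94
Total: $521.31 + $18.94 = $540.25

$540.25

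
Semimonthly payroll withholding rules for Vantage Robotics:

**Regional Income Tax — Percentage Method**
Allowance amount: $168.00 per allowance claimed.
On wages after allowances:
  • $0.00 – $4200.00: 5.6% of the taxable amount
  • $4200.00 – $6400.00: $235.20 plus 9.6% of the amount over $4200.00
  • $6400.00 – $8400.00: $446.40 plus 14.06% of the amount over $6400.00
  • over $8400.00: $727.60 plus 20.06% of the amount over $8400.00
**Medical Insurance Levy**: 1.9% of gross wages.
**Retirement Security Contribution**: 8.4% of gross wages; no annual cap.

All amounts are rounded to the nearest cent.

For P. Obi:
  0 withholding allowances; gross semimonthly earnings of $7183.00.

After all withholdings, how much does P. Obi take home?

Regional Income Tax: taxable = $7183.00
  $446.40 + 14.06% × ($7183.00 − $6400.00) = $446.40 + 14.06% × $783.00 = $556.49
Medical Insurance Levy: 1.9% × $7183.00 = $136.48
Retirement Security Contribution: 8.4% × $7183.00 = $603.37
Total withheld: $556.49 + $136.48 + $603.37 = $1296.34
Net pay: $7183.00 − $1296.34 = $5886.66

$5886.66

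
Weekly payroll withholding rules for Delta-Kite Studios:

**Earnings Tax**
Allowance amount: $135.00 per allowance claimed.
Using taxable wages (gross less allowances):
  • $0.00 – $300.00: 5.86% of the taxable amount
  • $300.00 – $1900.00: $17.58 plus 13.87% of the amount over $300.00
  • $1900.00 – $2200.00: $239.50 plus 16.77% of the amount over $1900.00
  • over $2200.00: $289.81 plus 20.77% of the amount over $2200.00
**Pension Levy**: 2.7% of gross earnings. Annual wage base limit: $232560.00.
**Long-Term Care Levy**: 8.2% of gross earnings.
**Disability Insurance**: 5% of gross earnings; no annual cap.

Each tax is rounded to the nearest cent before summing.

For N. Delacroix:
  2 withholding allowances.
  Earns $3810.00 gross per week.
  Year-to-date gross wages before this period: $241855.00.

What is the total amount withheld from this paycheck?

Earnings Tax: taxable = $3810.00 − 2×$135.00 = $3540.00
  $289.81 + 20.77% × ($3540.00 − $2200.00) = $289.81 + 20.77% × $1340.00 = $568.13
Pension Levy: YTD $241855.00 ≥ cap $232560.00 → $0.00
Long-Term Care Levy: 8.2% × $3810.00 = $312.42
Disability Insurance: 5% × $3810.00 = $190.50
Total: $568.13 + $0.00 + $312.42 + $190.50 = $1071.05

$1071.05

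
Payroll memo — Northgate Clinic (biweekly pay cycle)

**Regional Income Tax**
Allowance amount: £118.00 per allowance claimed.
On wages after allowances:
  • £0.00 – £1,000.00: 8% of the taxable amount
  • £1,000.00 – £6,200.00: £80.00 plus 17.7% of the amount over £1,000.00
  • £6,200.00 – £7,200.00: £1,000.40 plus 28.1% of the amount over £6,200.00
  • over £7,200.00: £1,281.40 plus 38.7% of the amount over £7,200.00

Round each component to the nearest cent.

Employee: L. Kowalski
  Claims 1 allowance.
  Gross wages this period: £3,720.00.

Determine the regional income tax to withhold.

£540.55

Regional Income Tax: taxable = £3,720.00 − 1×£118.00 = £3,602.00
  £80.00 + 17.7% × (£3,602.00 − £1,000.00) = £80.00 + 17.7% × £2,602.00 = £540.55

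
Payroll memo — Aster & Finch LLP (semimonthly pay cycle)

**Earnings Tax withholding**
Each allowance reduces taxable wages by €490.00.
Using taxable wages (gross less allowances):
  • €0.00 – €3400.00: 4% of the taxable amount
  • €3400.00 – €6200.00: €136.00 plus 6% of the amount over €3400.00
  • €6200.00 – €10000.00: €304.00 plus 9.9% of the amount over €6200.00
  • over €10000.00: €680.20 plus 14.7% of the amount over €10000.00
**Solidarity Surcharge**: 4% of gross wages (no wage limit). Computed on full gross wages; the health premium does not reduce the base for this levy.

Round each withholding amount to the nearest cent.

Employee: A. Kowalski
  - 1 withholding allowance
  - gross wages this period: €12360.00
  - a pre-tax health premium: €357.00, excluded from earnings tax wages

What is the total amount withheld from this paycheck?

€1397.01

Earnings Tax: taxable = €12360.00 − €357.00 − 1×€490.00 = €11513.00
  €680.20 + 14.7% × (€11513.00 − €10000.00) = €680.20 + 14.7% × €1513.00 = €902.61
Solidarity Surcharge: 4% × €12360.00 = €494.40
Total: €902.61 + €494.40 = €1397.01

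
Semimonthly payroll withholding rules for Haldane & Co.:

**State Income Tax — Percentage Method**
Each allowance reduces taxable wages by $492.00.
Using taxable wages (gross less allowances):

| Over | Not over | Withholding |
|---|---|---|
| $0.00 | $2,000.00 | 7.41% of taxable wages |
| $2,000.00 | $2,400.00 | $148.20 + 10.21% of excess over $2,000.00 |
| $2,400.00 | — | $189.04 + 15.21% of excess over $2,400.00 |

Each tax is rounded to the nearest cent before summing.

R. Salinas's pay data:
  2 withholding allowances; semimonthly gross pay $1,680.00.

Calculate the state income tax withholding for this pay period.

$51.57

State Income Tax: taxable = $1,680.00 − 2×$492.00 = $696.00
  7.41% × $696.00 = $51.57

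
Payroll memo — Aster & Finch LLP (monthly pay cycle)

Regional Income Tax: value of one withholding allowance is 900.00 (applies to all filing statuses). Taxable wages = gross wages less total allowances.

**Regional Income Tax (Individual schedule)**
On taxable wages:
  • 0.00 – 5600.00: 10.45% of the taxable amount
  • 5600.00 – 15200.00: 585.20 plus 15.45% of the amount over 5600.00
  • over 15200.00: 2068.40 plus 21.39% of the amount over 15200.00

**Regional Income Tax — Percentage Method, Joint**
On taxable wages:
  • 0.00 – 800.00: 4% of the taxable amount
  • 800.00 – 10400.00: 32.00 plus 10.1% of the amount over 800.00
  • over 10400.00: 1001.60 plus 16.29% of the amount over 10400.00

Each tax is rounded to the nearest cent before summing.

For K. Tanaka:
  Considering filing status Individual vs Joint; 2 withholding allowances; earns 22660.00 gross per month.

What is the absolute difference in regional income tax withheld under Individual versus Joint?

573.54

Regional Income Tax (Individual): taxable = 22660.00 − 2×900.00 = 20860.00
  2068.40 + 21.39% × (20860.00 − 15200.00) = 2068.40 + 21.39% × 5660.00 = 3279.07
Regional Income Tax (Joint): taxable = 22660.00 − 2×900.00 = 20860.00
  1001.60 + 16.29% × (20860.00 − 10400.00) = 1001.60 + 16.29% × 10460.00 = 2705.53
Difference: |3279.07 − 2705.53| = 573.54 (higher under Individual)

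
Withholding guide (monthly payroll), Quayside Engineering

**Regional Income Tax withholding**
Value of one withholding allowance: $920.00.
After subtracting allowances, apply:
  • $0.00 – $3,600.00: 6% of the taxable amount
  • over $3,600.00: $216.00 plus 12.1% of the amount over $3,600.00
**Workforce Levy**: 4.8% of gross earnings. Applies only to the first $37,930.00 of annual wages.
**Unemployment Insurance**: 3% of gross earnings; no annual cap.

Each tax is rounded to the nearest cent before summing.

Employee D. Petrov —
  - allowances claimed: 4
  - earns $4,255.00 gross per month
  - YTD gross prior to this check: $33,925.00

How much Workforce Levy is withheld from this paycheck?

$192.24

Workforce Levy: cap $37,930.00 − YTD $33,925.00 = $4,005.00 subject; 4.8% × $4,005.00 = $192.24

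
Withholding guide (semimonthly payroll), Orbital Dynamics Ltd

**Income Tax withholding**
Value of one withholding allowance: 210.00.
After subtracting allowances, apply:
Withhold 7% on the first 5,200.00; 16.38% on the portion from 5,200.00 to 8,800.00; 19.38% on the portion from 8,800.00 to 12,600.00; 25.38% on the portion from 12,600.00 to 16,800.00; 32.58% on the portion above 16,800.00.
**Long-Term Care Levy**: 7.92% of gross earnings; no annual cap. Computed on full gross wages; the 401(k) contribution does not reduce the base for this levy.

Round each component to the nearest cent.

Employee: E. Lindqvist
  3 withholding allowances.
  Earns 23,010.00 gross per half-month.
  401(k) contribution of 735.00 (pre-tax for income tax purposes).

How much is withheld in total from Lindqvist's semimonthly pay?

6,156.97

Income Tax: taxable = 23,010.00 − 735.00 − 3×210.00 = 21,645.00
  2,756.08 + 32.58% × (21,645.00 − 16,800.00) = 2,756.08 + 32.58% × 4,845.00 = 4,334.58
Long-Term Care Levy: 7.92% × 23,010.00 = 1,822.39
Total: 4,334.58 + 1,822.39 = 6,156.97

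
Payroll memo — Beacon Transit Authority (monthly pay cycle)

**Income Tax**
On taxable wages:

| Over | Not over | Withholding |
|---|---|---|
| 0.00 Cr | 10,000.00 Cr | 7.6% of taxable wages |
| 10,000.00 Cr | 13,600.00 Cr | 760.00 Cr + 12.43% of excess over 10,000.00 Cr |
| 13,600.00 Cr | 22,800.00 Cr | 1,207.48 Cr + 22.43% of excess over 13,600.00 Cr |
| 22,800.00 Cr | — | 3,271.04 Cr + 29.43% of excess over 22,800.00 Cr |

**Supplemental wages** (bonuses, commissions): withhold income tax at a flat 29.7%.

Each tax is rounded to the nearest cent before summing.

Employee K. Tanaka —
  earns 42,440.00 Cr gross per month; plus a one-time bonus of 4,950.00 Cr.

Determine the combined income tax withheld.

Income Tax: taxable = 42,440.00 Cr
  3,271.04 Cr + 29.43% × (42,440.00 Cr − 22,800.00 Cr) = 3,271.04 Cr + 29.43% × 19,640.00 Cr = 9,051.09 Cr
Supplemental (29.7% flat on bonus): 29.7% × 4,950.00 Cr = 1,470.15 Cr
Total income tax: 9,051.09 Cr + 1,470.15 Cr = 10,521.24 Cr

10,521.24 Cr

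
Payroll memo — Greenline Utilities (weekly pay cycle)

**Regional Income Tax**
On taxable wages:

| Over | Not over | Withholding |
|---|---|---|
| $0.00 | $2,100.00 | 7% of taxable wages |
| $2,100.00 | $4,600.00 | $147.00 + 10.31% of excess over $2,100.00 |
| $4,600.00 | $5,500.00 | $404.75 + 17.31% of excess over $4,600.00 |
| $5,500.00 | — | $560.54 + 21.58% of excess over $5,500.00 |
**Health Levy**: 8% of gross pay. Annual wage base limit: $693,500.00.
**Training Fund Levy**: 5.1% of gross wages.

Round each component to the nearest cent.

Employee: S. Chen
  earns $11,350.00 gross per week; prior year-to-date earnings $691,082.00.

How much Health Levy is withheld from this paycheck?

$193.44

Health Levy: cap $693,500.00 − YTD $691,082.00 = $2,418.00 subject; 8% × $2,418.00 = $193.44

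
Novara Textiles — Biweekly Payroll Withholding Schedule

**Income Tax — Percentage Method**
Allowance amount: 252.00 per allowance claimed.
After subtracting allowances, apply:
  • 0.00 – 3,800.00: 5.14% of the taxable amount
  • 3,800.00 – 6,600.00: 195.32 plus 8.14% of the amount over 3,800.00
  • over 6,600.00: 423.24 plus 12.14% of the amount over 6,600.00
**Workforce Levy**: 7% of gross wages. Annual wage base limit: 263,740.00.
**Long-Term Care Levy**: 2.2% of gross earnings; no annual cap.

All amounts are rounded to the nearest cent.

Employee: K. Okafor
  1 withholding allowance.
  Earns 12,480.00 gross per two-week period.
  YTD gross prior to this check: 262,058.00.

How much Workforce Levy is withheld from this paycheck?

117.74

Workforce Levy: cap 263,740.00 − YTD 262,058.00 = 1,682.00 subject; 7% × 1,682.00 = 117.74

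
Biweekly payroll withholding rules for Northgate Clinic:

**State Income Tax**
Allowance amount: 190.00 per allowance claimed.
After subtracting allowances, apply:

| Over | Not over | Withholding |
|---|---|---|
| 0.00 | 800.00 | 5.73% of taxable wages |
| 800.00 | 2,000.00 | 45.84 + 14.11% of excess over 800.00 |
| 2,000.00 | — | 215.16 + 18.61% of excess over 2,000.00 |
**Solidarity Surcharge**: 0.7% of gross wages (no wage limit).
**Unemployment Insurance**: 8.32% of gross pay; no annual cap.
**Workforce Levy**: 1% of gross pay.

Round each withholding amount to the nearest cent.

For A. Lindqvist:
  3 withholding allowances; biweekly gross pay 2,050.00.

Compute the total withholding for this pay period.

State Income Tax: taxable = 2,050.00 − 3×190.00 = 1,480.00
  45.84 + 14.11% × (1,480.00 − 800.00) = 45.84 + 14.11% × 680.00 = 141.79
Solidarity Surcharge: 0.7% × 2,050.00 = 14.35
Unemployment Insurance: 8.32% × 2,050.00 = 170.56
Workforce Levy: 1% × 2,050.00 = 20.50
Total: 141.79 + 14.35 + 170.56 + 20.50 = 347.20

347.20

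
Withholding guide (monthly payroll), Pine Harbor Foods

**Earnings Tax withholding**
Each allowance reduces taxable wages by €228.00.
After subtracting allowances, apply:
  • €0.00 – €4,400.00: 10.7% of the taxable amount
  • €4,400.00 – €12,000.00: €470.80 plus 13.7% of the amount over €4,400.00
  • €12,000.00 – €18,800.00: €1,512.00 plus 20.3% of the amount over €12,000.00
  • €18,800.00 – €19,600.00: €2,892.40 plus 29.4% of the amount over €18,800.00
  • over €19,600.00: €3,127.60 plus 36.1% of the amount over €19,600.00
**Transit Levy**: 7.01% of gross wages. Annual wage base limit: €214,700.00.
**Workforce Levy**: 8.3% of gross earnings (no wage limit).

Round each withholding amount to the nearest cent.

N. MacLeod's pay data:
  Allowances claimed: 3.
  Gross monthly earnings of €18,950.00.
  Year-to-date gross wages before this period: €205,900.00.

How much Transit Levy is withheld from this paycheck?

Transit Levy: cap €214,700.00 − YTD €205,900.00 = €8,800.00 subject; 7.01% × €8,800.00 = €616.88

€616.88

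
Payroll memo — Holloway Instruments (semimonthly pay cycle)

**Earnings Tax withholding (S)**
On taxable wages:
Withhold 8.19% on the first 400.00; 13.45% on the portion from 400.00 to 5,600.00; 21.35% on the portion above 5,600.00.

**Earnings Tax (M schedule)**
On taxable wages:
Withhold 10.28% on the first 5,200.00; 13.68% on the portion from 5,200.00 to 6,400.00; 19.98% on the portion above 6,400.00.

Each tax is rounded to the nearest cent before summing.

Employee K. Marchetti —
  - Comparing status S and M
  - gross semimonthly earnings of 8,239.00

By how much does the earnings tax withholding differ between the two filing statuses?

Earnings Tax (S): taxable = 8,239.00
  732.16 + 21.35% × (8,239.00 − 5,600.00) = 732.16 + 21.35% × 2,639.00 = 1,295.59
Earnings Tax (M): taxable = 8,239.00
  698.72 + 19.98% × (8,239.00 − 6,400.00) = 698.72 + 19.98% × 1,839.00 = 1,066.15
Difference: |1,295.59 − 1,066.15| = 229.44 (higher under S)

229.44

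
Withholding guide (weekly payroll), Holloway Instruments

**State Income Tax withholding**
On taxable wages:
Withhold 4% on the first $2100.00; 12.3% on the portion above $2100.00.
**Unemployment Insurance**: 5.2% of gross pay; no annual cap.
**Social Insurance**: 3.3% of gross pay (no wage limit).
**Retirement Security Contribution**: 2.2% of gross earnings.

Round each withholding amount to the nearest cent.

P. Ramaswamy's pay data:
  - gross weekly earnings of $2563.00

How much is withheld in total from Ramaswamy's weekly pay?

$415.20

State Income Tax: taxable = $2563.00
  $84.00 + 12.3% × ($2563.00 − $2100.00) = $84.00 + 12.3% × $463.00 = $140.95
Unemployment Insurance: 5.2% × $2563.00 = $133.28
Social Insurance: 3.3% × $2563.00 = $84.58
Retirement Security Contribution: 2.2% × $2563.00 = $56.39
Total: $140.95 + $133.28 + $84.58 + $56.39 = $415.20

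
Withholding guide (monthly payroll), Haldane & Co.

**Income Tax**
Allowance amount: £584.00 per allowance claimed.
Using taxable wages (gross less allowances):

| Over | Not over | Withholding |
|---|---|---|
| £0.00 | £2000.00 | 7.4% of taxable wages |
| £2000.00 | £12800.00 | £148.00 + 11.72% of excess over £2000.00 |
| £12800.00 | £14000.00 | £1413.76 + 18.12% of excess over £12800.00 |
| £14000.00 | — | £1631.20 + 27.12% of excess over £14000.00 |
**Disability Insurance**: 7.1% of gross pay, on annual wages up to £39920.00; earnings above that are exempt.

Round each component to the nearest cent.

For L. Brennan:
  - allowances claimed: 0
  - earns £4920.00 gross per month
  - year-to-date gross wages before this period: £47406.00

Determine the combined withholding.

£490.22

Income Tax: taxable = £4920.00
  £148.00 + 11.72% × (£4920.00 − £2000.00) = £148.00 + 11.72% × £2920.00 = £490.22
Disability Insurance: YTD £47406.00 ≥ cap £39920.00 → £0.00
Total: £490.22 + £0.00 = £490.22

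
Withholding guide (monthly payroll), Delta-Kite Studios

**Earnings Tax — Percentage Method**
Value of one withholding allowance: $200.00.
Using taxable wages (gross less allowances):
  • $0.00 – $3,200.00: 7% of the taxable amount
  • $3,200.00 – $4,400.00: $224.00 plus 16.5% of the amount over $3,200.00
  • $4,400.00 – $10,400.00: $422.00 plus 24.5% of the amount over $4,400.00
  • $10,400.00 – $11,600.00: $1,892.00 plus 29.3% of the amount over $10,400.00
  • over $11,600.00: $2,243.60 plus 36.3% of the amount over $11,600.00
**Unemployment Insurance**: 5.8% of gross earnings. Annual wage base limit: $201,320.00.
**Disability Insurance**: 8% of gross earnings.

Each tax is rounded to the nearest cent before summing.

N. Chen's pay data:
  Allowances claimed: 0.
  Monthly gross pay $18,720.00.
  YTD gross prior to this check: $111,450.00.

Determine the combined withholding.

$7,411.52

Earnings Tax: taxable = $18,720.00
  $2,243.60 + 36.3% × ($18,720.00 − $11,600.00) = $2,243.60 + 36.3% × $7,120.00 = $4,828.16
Unemployment Insurance: 5.8% × $18,720.00 = $1,085.76
Disability Insurance: 8% × $18,720.00 = $1,497.60
Total: $4,828.16 + $1,085.76 + $1,497.60 = $7,411.52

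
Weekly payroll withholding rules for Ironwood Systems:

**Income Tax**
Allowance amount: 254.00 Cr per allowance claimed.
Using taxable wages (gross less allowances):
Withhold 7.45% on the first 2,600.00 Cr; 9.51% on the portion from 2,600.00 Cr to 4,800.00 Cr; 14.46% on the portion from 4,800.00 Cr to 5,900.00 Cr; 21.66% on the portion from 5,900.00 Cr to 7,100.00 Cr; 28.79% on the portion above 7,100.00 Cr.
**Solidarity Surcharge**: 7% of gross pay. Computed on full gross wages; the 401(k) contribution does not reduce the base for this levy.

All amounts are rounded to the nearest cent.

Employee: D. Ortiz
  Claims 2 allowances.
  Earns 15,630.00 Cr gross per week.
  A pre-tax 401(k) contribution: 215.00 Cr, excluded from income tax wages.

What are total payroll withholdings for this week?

4,163.64 Cr

Income Tax: taxable = 15,630.00 Cr − 215.00 Cr − 2×254.00 Cr = 14,907.00 Cr
  821.90 Cr + 28.79% × (14,907.00 Cr − 7,100.00 Cr) = 821.90 Cr + 28.79% × 7,807.00 Cr = 3,069.54 Cr
Solidarity Surcharge: 7% × 15,630.00 Cr = 1,094.10 Cr
Total: 3,069.54 Cr + 1,094.10 Cr = 4,163.64 Cr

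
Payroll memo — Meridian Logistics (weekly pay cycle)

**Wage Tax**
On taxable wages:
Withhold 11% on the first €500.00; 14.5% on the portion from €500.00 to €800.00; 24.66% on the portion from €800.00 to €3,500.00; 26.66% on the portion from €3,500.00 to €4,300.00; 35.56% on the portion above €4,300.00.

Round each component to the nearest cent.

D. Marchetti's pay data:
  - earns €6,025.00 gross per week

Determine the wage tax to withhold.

Wage Tax: taxable = €6,025.00
  €977.60 + 35.56% × (€6,025.00 − €4,300.00) = €977.60 + 35.56% × €1,725.00 = €1,591.01

€1,591.01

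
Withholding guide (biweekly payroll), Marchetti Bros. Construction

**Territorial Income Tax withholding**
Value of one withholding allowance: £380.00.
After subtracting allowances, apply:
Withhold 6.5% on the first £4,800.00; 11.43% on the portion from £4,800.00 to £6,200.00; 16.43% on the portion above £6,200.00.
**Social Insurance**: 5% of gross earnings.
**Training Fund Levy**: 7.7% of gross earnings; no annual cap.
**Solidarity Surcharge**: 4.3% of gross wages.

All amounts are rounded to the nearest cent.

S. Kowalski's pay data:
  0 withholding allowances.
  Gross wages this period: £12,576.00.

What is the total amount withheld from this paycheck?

Territorial Income Tax: taxable = £12,576.00
  £472.02 + 16.43% × (£12,576.00 − £6,200.00) = £472.02 + 16.43% × £6,376.00 = £1,519.60
Social Insurance: 5% × £12,576.00 = £628.80
Training Fund Levy: 7.7% × £12,576.00 = £968.35
Solidarity Surcharge: 4.3% × £12,576.00 = £540.77
Total: £1,519.60 + £628.80 + £968.35 + £540.77 = £3,657.52

£3,657.52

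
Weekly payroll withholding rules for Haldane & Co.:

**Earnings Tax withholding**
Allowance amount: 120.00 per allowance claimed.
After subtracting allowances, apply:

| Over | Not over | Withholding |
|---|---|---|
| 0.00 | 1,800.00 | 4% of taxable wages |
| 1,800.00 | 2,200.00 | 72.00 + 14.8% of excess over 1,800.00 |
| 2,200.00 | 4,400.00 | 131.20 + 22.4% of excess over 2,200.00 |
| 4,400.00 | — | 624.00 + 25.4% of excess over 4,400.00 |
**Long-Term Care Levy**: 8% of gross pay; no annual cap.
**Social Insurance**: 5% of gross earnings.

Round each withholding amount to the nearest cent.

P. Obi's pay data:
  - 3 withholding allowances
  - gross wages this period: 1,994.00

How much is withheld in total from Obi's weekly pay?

324.58

Earnings Tax: taxable = 1,994.00 − 3×120.00 = 1,634.00
  4% × 1,634.00 = 65.36
Long-Term Care Levy: 8% × 1,994.00 = 159.52
Social Insurance: 5% × 1,994.00 = 99.70
Total: 65.36 + 159.52 + 99.70 = 324.58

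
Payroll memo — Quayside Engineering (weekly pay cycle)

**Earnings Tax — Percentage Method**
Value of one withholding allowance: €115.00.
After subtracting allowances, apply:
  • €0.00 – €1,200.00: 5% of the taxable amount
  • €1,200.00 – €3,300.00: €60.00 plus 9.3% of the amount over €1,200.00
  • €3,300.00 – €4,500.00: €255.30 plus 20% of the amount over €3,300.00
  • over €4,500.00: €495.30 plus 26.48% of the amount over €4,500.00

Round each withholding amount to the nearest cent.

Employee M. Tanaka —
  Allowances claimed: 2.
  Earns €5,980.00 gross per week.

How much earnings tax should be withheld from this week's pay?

Earnings Tax: taxable = €5,980.00 − 2×€115.00 = €5,750.00
  €495.30 + 26.48% × (€5,750.00 − €4,500.00) = €495.30 + 26.48% × €1,250.00 = €826.30

€826.30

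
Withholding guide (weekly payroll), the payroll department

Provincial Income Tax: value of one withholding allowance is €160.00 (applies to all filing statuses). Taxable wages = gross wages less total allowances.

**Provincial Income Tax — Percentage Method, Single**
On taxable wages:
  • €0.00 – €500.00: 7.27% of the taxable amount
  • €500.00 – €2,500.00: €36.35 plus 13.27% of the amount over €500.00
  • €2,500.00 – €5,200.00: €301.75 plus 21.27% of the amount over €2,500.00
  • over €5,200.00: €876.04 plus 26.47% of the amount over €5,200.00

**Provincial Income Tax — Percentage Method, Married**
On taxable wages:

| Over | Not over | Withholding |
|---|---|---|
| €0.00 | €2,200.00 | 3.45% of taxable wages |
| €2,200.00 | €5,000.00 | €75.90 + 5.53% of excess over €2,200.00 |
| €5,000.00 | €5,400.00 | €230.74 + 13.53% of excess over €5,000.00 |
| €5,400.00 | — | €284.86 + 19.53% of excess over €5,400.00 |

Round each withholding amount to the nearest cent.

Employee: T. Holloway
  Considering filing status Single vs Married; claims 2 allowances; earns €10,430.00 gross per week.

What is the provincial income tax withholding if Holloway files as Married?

Provincial Income Tax (Married): taxable = €10,430.00 − 2×€160.00 = €10,110.00
  €284.86 + 19.53% × (€10,110.00 − €5,400.00) = €284.86 + 19.53% × €4,710.00 = €1,204.72

€1,204.72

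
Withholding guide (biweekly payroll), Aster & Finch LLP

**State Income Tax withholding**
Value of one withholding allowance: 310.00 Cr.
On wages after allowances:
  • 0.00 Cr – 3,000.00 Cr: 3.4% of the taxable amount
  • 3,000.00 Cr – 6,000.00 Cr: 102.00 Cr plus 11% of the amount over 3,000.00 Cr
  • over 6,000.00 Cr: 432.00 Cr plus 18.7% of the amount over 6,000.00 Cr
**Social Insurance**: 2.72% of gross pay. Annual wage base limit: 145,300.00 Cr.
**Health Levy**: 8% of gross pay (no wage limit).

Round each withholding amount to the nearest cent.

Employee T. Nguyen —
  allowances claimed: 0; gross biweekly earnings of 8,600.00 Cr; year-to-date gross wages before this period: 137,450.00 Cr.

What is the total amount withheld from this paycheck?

1,819.72 Cr

State Income Tax: taxable = 8,600.00 Cr
  432.00 Cr + 18.7% × (8,600.00 Cr − 6,000.00 Cr) = 432.00 Cr + 18.7% × 2,600.00 Cr = 918.20 Cr
Social Insurance: cap 145,300.00 Cr − YTD 137,450.00 Cr = 7,850.00 Cr subject; 2.72% × 7,850.00 Cr = 213.52 Cr
Health Levy: 8% × 8,600.00 Cr = 688.00 Cr
Total: 918.20 Cr + 213.52 Cr + 688.00 Cr = 1,819.72 Cr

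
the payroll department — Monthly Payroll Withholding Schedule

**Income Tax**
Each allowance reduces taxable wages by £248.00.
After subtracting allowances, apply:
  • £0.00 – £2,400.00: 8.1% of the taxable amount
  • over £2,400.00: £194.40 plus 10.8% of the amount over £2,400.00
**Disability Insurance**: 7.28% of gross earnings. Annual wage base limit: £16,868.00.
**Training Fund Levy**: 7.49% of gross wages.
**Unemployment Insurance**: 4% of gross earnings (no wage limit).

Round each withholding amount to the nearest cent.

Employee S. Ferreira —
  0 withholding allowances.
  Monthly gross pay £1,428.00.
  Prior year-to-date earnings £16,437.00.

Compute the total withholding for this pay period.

£311.13

Income Tax: taxable = £1,428.00
  8.1% × £1,428.00 = £115.67
Disability Insurance: cap £16,868.00 − YTD £16,437.00 = £431.00 subject; 7.28% × £431.00 = £31.38
Training Fund Levy: 7.49% × £1,428.00 = £106.96
Unemployment Insurance: 4% × £1,428.00 = £57.12
Total: £115.67 + £31.38 + £106.96 + £57.12 = £311.13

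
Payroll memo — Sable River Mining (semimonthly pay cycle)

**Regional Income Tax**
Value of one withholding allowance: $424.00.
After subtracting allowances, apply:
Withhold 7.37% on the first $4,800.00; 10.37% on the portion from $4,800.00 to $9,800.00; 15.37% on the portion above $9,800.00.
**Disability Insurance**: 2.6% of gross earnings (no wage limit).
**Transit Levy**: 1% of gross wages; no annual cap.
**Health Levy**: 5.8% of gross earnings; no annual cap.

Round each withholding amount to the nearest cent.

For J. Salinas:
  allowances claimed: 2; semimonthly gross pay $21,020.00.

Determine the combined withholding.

Regional Income Tax: taxable = $21,020.00 − 2×$424.00 = $20,172.00
  $872.26 + 15.37% × ($20,172.00 − $9,800.00) = $872.26 + 15.37% × $10,372.00 = $2,466.44
Disability Insurance: 2.6% × $21,020.00 = $546.52
Transit Levy: 1% × $21,020.00 = $210.20
Health Levy: 5.8% × $21,020.00 = $1,219.16
Total: $2,466.44 + $546.52 + $210.20 + $1,219.16 = $4,442.32

$4,442.32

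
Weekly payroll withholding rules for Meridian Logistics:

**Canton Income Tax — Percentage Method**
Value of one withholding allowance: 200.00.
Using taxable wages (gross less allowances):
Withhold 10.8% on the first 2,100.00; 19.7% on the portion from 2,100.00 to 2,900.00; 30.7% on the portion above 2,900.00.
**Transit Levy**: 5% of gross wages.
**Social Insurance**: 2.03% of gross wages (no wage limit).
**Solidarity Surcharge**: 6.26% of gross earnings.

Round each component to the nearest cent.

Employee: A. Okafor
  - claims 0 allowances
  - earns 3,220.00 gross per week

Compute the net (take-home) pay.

2,309.42

Canton Income Tax: taxable = 3,220.00
  384.40 + 30.7% × (3,220.00 − 2,900.00) = 384.40 + 30.7% × 320.00 = 482.64
Transit Levy: 5% × 3,220.00 = 161.00
Social Insurance: 2.03% × 3,220.00 = 65.37
Solidarity Surcharge: 6.26% × 3,220.00 = 201.57
Total withheld: 482.64 + 161.00 + 65.37 + 201.57 = 910.58
Net pay: 3,220.00 − 910.58 = 2,309.42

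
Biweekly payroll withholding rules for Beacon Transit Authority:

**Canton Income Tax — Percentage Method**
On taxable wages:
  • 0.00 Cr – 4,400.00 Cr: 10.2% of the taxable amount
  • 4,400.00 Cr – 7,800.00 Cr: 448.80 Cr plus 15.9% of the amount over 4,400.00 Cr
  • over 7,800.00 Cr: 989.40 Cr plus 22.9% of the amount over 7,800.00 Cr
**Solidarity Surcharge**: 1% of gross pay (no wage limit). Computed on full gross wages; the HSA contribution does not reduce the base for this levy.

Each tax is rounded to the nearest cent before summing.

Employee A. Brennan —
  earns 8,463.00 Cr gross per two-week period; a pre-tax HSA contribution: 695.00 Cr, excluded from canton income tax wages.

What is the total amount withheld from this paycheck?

1,068.94 Cr

Canton Income Tax: taxable = 8,463.00 Cr − 695.00 Cr = 7,768.00 Cr
  448.80 Cr + 15.9% × (7,768.00 Cr − 4,400.00 Cr) = 448.80 Cr + 15.9% × 3,368.00 Cr = 984.31 Cr
Solidarity Surcharge: 1% × 8,463.00 Cr = 84.63 Cr
Total: 984.31 Cr + 84.63 Cr = 1,068.94 Cr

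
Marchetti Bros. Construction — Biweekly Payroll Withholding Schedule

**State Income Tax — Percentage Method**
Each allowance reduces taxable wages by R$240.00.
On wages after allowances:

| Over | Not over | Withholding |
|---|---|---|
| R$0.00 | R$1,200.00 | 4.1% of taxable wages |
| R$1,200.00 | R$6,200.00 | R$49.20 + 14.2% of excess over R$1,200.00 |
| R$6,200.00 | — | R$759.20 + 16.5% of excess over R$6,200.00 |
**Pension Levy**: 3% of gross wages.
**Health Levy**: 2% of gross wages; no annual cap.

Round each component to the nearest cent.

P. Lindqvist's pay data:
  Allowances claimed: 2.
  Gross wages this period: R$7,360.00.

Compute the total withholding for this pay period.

State Income Tax: taxable = R$7,360.00 − 2×R$240.00 = R$6,880.00
  R$759.20 + 16.5% × (R$6,880.00 − R$6,200.00) = R$759.20 + 16.5% × R$680.00 = R$871.40
Pension Levy: 3% × R$7,360.00 = R$220.80
Health Levy: 2% × R$7,360.00 = R$147.20
Total: R$871.40 + R$220.80 + R$147.20 = R$1,239.40

R$1,239.40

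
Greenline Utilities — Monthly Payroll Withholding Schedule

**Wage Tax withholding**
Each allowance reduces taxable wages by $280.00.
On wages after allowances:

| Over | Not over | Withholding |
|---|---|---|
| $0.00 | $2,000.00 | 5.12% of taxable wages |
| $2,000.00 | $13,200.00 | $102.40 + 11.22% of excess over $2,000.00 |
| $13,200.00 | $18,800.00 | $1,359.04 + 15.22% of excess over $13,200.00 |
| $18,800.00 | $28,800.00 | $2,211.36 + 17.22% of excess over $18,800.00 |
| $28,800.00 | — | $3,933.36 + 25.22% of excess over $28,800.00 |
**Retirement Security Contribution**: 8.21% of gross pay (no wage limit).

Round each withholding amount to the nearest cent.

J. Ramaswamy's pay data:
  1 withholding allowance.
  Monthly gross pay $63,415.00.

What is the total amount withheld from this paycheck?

$17,799.02

Wage Tax: taxable = $63,415.00 − 1×$280.00 = $63,135.00
  $3,933.36 + 25.22% × ($63,135.00 − $28,800.00) = $3,933.36 + 25.22% × $34,335.00 = $12,592.65
Retirement Security Contribution: 8.21% × $63,415.00 = $5,206.37
Total: $12,592.65 + $5,206.37 = $17,799.02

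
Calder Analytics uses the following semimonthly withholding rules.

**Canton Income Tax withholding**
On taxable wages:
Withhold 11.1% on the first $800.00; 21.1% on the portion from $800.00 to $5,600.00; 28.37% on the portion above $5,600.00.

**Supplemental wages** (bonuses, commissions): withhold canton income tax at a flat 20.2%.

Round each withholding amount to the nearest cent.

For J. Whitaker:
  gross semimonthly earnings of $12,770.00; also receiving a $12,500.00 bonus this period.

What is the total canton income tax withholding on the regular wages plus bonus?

$5,660.73

Canton Income Tax: taxable = $12,770.00
  $1,101.60 + 28.37% × ($12,770.00 − $5,600.00) = $1,101.60 + 28.37% × $7,170.00 = $3,135.73
Supplemental (20.2% flat on bonus): 20.2% × $12,500.00 = $2,525.00
Total canton income tax: $3,135.73 + $2,525.00 = $5,660.73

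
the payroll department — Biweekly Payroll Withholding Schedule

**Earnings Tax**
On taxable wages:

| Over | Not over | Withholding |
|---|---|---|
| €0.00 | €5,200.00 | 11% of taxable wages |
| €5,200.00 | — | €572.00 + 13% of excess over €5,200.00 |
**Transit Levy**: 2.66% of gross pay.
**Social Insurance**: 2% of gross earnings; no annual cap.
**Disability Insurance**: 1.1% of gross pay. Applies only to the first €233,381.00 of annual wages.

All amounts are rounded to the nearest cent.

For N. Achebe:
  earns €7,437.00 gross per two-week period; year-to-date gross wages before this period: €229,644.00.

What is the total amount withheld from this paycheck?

€1,250.48

Earnings Tax: taxable = €7,437.00
  €572.00 + 13% × (€7,437.00 − €5,200.00) = €572.00 + 13% × €2,237.00 = €862.81
Transit Levy: 2.66% × €7,437.00 = €197.82
Social Insurance: 2% × €7,437.00 = €148.74
Disability Insurance: cap €233,381.00 − YTD €229,644.00 = €3,737.00 subject; 1.1% × €3,737.00 = €41.11
Total: €862.81 + €197.82 + €148.74 + €41.11 = €1,250.48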